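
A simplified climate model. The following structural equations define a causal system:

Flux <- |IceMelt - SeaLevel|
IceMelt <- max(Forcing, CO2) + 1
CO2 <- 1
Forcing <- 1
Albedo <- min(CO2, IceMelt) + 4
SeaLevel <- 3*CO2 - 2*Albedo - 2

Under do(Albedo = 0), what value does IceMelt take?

Under do(Albedo=0), the mechanism Albedo <- min(CO2, IceMelt) + 4 is discarded; Albedo is fixed at 0.
Since IceMelt is not a descendant of the intervened variable, it is unaffected.
IceMelt = max(Forcing, CO2) + 1  [with Forcing=1, CO2=1]  = 2

2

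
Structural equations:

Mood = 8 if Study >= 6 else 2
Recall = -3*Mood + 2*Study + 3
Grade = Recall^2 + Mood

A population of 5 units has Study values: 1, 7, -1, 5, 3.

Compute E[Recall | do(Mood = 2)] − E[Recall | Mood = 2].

2

Under do(Mood=2), Mood's equation is replaced by Mood=2 for every unit. Per-unit Recall: -1, 11, -5, 7, 3. Mean = 3.
Conditioning on Mood=2 selects the 4 unit(s) with Study ∈ {1, -1, 5, 3}. Their Recall values: -1, -5, 7, 3. Mean = 1.
Difference = 3 − 1 = 2.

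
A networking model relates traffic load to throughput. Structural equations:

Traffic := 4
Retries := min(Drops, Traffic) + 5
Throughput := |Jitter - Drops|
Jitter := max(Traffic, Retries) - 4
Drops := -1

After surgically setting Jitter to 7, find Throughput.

Intervening sets Jitter = 7 and removes its equation (Jitter := max(Traffic, Retries) - 4).
Throughput = |Jitter - Drops|  [with Jitter=7, Drops=-1]  = 8

8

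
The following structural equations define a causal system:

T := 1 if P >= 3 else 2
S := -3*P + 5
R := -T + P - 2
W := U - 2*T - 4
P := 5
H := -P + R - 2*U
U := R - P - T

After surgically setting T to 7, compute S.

Under do(T=7), the mechanism T := 1 if P >= 3 else 2 is discarded; T is fixed at 7.
No directed path runs from T to S, so S keeps its natural value.
S = -3*P + 5  [with P=5]  = -10

-10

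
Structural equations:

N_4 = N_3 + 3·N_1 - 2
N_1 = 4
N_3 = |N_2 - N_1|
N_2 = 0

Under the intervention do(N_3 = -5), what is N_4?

The intervention breaks the incoming arrows to N_3: N_3 = |N_2 - N_1| no longer applies, and N_3 = -5.
N_4 = N_3 + 3·N_1 - 2  [with N_3=-5, N_1=4]  = 5

5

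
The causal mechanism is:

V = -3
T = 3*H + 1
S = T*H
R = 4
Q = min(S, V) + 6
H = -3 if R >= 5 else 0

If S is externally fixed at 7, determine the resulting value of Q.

The intervention breaks the incoming arrows to S: S = T*H no longer applies, and S = 7.
Q = min(S, V) + 6  [with S=7, V=-3]  = 3

3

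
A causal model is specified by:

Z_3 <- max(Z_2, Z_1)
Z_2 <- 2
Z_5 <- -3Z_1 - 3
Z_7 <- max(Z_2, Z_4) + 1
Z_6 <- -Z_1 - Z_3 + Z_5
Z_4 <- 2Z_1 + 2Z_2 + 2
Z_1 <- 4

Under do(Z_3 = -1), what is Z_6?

The intervention breaks the incoming arrows to Z_3: Z_3 <- max(Z_2, Z_1) no longer applies, and Z_3 = -1.
Z_5 = -3Z_1 - 3  [with Z_1=4]  = -15
Z_6 = -Z_1 - Z_3 + Z_5  [with Z_1=4, Z_3=-1, Z_5=-15]  = -18

-18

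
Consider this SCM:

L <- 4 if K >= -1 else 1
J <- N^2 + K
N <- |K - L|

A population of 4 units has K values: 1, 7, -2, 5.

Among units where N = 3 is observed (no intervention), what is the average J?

Conditioning on N=3 selects the 3 unit(s) with K ∈ {1, 7, -2}. Their J values: 10, 16, 7. Mean = 11.

11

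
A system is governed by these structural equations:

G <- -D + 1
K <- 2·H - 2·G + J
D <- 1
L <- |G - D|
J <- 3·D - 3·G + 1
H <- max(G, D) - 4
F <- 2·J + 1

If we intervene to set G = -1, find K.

Under do(G=-1), the mechanism G <- -D + 1 is discarded; G is fixed at -1.
J = 3·D - 3·G + 1  [with D=1, G=-1]  = 7
H = max(G, D) - 4  [with G=-1, D=1]  = -3
K = 2·H - 2·G + J  [with H=-3, G=-1, J=7]  = 3

3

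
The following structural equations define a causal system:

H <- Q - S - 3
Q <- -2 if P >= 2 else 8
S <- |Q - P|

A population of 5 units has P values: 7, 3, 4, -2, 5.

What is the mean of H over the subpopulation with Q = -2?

-11.75

Conditioning on Q=-2 selects the 4 unit(s) with P ∈ {7, 3, 4, 5}. Their H values: -14, -10, -11, -12. Mean = -11.75.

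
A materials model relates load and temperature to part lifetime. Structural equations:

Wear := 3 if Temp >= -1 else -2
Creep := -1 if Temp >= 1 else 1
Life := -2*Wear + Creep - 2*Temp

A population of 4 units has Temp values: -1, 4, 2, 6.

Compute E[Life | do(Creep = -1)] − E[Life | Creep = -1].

The intervention sets Creep=-1 in all 4 units regardless of Temp. Recomputing Life per unit gives -5, -15, -11, -19; average -12.5.
Observing Creep=-1 restricts to units where Creep's equation naturally yields -1: Temp ∈ {4, 2, 6}. In that subpopulation Life = -15, -11, -19, mean -15.
Difference = -12.5 − (-15) = 2.5.

2.5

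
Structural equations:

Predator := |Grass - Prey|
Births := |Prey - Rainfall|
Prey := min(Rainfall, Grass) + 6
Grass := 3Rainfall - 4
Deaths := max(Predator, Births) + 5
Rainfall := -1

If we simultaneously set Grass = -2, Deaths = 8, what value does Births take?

5

Setting Grass = -2, Deaths = 8 by intervention discards those variables' equations.
Prey = min(Rainfall, Grass) + 6  [with Rainfall=-1, Grass=-2]  = 4
Births = |Prey - Rainfall|  [with Prey=4, Rainfall=-1]  = 5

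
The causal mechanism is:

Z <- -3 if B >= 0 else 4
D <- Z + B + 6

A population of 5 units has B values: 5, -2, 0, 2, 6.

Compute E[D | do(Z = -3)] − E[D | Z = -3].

-1.05

The intervention sets Z=-3 in all 5 units regardless of B. Recomputing D per unit gives 8, 1, 3, 5, 9; average 5.2.
E[D|Z=-3] averages over only the 4 units with Z=-3 (B = 5, 0, 2, 6): D = 8, 3, 5, 9, mean 6.25.
Difference = 5.2 − 6.25 = -1.05.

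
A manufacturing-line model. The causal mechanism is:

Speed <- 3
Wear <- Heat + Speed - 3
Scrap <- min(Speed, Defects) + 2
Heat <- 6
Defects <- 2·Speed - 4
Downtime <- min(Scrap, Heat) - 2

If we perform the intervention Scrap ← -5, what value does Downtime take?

The intervention breaks the incoming arrows to Scrap: Scrap <- min(Speed, Defects) + 2 no longer applies, and Scrap = -5.
Downtime = min(Scrap, Heat) - 2  [with Scrap=-5, Heat=6]  = -7

-7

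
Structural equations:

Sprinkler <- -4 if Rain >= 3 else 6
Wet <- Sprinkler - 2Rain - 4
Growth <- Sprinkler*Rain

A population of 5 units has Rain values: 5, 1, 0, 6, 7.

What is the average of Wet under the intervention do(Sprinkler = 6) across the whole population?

-5.6

The intervention sets Sprinkler=6 in all 5 units regardless of Rain. Recomputing Wet per unit gives -8, 0, 2, -10, -12; average -5.6.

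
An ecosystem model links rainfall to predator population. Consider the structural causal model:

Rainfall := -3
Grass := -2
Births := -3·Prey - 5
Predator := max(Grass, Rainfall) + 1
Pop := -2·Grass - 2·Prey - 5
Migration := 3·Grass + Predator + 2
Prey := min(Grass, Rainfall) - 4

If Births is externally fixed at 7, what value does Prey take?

-7

do(Births=7) replaces the equation Births := -3·Prey - 5 with the constant Births = 7.
Prey is not downstream of the intervention, so its value is determined by the original equations.
Prey = min(Grass, Rainfall) - 4  [with Grass=-2, Rainfall=-3]  = -7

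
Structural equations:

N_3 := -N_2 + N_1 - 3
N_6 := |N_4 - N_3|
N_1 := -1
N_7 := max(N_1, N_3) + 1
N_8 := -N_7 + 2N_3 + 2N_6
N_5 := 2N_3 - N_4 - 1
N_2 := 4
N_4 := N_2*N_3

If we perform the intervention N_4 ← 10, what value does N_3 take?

Under do(N_4=10), the mechanism N_4 := N_2*N_3 is discarded; N_4 is fixed at 10.
Since N_3 is not a descendant of the intervened variable, it is unaffected.
N_3 = -N_2 + N_1 - 3  [with N_2=4, N_1=-1]  = -8

-8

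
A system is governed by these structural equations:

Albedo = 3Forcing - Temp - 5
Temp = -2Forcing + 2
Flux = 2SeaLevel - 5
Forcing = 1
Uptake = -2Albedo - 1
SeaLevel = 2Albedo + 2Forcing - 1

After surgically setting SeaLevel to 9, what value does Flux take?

13

Intervening sets SeaLevel = 9 and removes its equation (SeaLevel = 2Albedo + 2Forcing - 1).
Flux = 2SeaLevel - 5  [with SeaLevel=9]  = 13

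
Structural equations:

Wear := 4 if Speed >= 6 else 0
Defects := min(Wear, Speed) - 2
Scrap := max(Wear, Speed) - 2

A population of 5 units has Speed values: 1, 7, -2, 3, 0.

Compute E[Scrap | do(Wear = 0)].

0.2

The intervention sets Wear=0 in all 5 units regardless of Speed. Recomputing Scrap per unit gives -1, 5, -2, 1, -2; average 0.2.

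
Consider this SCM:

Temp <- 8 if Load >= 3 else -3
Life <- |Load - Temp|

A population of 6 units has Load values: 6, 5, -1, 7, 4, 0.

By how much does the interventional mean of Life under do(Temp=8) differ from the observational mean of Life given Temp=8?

The intervention sets Temp=8 in all 6 units regardless of Load. Recomputing Life per unit gives 2, 3, 9, 1, 4, 8; average 4.5.
E[Life|Temp=8] averages over only the 4 units with Temp=8 (Load = 6, 5, 7, 4): Life = 2, 3, 1, 4, mean 2.5.
Difference = 4.5 − 2.5 = 2.

2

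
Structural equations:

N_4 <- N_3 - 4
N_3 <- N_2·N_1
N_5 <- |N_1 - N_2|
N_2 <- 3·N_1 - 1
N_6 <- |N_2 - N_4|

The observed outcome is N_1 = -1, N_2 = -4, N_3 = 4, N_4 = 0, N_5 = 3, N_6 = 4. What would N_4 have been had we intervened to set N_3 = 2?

-2

The intervention breaks the incoming arrows to N_3: N_3 <- N_2·N_1 no longer applies, and N_3 = 2.
N_4 = N_3 - 4  [with N_3=2]  = -2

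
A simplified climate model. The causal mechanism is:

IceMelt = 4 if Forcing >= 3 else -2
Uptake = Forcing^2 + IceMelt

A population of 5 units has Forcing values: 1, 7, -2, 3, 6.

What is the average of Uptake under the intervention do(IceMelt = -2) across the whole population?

17.8

The intervention sets IceMelt=-2 in all 5 units regardless of Forcing. Recomputing Uptake per unit gives -1, 47, 2, 7, 34; average 17.8.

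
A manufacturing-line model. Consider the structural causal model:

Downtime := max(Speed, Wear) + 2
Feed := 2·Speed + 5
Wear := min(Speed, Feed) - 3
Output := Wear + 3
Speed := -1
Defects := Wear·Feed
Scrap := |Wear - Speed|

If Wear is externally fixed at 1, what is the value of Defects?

The intervention breaks the incoming arrows to Wear: Wear := min(Speed, Feed) - 3 no longer applies, and Wear = 1.
Feed = 2·Speed + 5  [with Speed=-1]  = 3
Defects = Wear·Feed  [with Wear=1, Feed=3]  = 3

3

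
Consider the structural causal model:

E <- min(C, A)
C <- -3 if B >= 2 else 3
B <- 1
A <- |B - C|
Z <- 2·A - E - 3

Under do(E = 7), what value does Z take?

-6

Intervening sets E = 7 and removes its equation (E <- min(C, A)).
C = -3 if B >= 2 else 3  [with B=1]  = 3
A = |B - C|  [with B=1, C=3]  = 2
Z = 2·A - E - 3  [with A=2, E=7]  = -6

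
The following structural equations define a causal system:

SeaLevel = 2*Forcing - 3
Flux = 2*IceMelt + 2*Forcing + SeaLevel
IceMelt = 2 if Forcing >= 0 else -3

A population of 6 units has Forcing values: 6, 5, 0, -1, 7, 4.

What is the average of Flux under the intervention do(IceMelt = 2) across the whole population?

Every unit gets IceMelt=2 under the intervention. Flux values become 25, 21, 1, -3, 29, 17; E[Flux|do(IceMelt=2)] = 15.

15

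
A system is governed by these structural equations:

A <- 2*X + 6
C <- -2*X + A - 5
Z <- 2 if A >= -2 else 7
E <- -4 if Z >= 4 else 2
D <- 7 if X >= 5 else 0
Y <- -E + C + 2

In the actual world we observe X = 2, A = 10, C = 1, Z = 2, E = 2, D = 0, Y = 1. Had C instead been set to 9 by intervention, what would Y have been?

The intervention breaks the incoming arrows to C: C <- -2*X + A - 5 no longer applies, and C = 9.
A = 2*X + 6  [with X=2]  = 10
Z = 2 if A >= -2 else 7  [with A=10]  = 2
E = -4 if Z >= 4 else 2  [with Z=2]  = 2
Y = -E + C + 2  [with E=2, C=9]  = 9

9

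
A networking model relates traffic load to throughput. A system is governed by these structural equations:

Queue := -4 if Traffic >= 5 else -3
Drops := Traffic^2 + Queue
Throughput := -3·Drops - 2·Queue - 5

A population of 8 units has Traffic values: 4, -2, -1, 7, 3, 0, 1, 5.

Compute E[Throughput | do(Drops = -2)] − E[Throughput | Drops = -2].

Under do(Drops=-2), Drops's equation is replaced by Drops=-2 for every unit. Per-unit Throughput: 7, 7, 7, 9, 7, 7, 7, 9. Mean = 7.5.
E[Throughput|Drops=-2] averages over only the 2 units with Drops=-2 (Traffic = -1, 1): Throughput = 7, 7, mean 7.
Difference = 7.5 − 7 = 0.5.

0.5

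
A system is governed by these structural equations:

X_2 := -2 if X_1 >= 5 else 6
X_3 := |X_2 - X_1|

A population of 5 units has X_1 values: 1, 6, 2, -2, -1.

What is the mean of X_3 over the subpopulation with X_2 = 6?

6

Observing X_2=6 restricts to units where X_2's equation naturally yields 6: X_1 ∈ {1, 2, -2, -1}. In that subpopulation X_3 = 5, 4, 8, 7, mean 6.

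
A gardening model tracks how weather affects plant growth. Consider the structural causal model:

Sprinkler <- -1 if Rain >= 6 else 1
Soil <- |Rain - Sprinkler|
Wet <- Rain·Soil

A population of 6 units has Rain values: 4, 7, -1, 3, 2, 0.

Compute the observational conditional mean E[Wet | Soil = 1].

Conditioning on Soil=1 selects the 2 unit(s) with Rain ∈ {2, 0}. Their Wet values: 2, 0. Mean = 1.

1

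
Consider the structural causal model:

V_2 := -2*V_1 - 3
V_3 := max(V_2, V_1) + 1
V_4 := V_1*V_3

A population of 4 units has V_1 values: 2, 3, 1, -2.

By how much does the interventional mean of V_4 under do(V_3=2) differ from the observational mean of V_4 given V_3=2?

3

do(V_3=2) breaks V_3's dependence on V_1. With V_3=2 fixed, V_4 across the units is 4, 6, 2, -4, mean 2.
Observing V_3=2 restricts to units where V_3's equation naturally yields 2: V_1 ∈ {1, -2}. In that subpopulation V_4 = 2, -4, mean -1.
Difference = 2 − (-1) = 3.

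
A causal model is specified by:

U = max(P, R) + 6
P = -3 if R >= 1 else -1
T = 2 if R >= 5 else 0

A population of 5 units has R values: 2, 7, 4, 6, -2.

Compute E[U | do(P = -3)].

9.4

do(P=-3) breaks P's dependence on R. With P=-3 fixed, U across the units is 8, 13, 10, 12, 4, mean 9.4.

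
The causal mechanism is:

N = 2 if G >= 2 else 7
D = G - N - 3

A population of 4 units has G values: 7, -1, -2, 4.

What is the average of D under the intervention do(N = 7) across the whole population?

-8

The intervention sets N=7 in all 4 units regardless of G. Recomputing D per unit gives -3, -11, -12, -6; average -8.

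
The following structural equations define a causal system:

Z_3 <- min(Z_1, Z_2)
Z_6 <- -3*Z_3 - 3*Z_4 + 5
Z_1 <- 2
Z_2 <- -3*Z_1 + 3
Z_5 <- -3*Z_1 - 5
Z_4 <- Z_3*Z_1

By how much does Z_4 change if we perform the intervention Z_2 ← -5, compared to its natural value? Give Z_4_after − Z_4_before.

Under do(Z_2=-5), the mechanism Z_2 <- -3*Z_1 + 3 is discarded; Z_2 is fixed at -5.
Z_3 = min(Z_1, Z_2)  [with Z_1=2, Z_2=-5]  = -5
Z_4 = Z_3*Z_1  [with Z_3=-5, Z_1=2]  = -10
Without intervention: Z_2 = -3*Z_1 + 3  [with Z_1=2]  = -3; Z_3 = min(Z_1, Z_2)  [with Z_1=2, Z_2=-3]  = -3; Z_4 = Z_3*Z_1  [with Z_3=-3, Z_1=2]  = -6.
Change = -10 − (-6) = -4.

-4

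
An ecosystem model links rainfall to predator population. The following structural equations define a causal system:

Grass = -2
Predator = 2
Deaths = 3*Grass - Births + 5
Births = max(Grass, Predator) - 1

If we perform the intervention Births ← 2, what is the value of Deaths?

-3

The intervention breaks the incoming arrows to Births: Births = max(Grass, Predator) - 1 no longer applies, and Births = 2.
Deaths = 3*Grass - Births + 5  [with Grass=-2, Births=2]  = -3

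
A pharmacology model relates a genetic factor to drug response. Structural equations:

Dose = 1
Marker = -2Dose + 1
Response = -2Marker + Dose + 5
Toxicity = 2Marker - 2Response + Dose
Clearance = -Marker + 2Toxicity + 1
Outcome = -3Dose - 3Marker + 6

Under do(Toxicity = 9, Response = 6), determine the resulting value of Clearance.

20

The joint intervention fixes Toxicity = 9, Response = 6, removing each variable's own equation.
Marker = -2Dose + 1  [with Dose=1]  = -1
Clearance = -Marker + 2Toxicity + 1  [with Marker=-1, Toxicity=9]  = 20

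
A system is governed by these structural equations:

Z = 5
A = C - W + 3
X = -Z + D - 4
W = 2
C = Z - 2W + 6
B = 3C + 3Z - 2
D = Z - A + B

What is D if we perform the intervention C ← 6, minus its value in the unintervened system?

-2

The intervention breaks the incoming arrows to C: C = Z - 2W + 6 no longer applies, and C = 6.
B = 3C + 3Z - 2  [with C=6, Z=5]  = 31
A = C - W + 3  [with C=6, W=2]  = 7
D = Z - A + B  [with Z=5, A=7, B=31]  = 29
Without intervention: C = Z - 2W + 6  [with Z=5, W=2]  = 7; B = 3C + 3Z - 2  [with C=7, Z=5]  = 34; A = C - W + 3  [with C=7, W=2]  = 8; D = Z - A + B  [with Z=5, A=8, B=34]  = 31.
Change = 29 − 31 = -2.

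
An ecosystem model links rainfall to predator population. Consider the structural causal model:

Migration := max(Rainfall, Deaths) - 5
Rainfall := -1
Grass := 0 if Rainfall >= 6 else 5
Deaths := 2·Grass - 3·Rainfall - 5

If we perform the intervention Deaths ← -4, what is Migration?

The intervention breaks the incoming arrows to Deaths: Deaths := 2·Grass - 3·Rainfall - 5 no longer applies, and Deaths = -4.
Migration = max(Rainfall, Deaths) - 5  [with Rainfall=-1, Deaths=-4]  = -6

-6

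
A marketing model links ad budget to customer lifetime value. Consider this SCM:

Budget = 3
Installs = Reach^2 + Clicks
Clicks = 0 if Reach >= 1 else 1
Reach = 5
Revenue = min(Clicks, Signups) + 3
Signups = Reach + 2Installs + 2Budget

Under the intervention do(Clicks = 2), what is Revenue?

The intervention breaks the incoming arrows to Clicks: Clicks = 0 if Reach >= 1 else 1 no longer applies, and Clicks = 2.
Installs = Reach^2 + Clicks  [with Reach=5, Clicks=2]  = 27
Signups = Reach + 2Installs + 2Budget  [with Reach=5, Installs=27, Budget=3]  = 65
Revenue = min(Clicks, Signups) + 3  [with Clicks=2, Signups=65]  = 5

5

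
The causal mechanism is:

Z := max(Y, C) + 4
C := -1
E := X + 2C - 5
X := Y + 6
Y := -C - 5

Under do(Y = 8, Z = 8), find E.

7

Under do(Y = 8, Z = 8), each intervened variable's structural equation is replaced by its fixed value.
X = Y + 6  [with Y=8]  = 14
E = X + 2C - 5  [with X=14, C=-1]  = 7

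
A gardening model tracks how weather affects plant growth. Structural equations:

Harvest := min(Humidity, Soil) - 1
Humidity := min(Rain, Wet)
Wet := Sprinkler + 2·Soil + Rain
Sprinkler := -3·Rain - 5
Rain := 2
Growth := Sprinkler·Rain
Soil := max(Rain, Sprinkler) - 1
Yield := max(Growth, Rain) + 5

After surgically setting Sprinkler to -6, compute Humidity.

-2

Under do(Sprinkler=-6), the mechanism Sprinkler := -3·Rain - 5 is discarded; Sprinkler is fixed at -6.
Soil = max(Rain, Sprinkler) - 1  [with Rain=2, Sprinkler=-6]  = 1
Wet = Sprinkler + 2·Soil + Rain  [with Sprinkler=-6, Soil=1, Rain=2]  = -2
Humidity = min(Rain, Wet)  [with Rain=2, Wet=-2]  = -2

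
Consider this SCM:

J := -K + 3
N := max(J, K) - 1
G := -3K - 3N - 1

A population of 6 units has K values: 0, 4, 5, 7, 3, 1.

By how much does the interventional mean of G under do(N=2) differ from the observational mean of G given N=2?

-5.5

Under do(N=2), N's equation is replaced by N=2 for every unit. Per-unit G: -7, -19, -22, -28, -16, -10. Mean = -17.
E[G|N=2] averages over only the 2 units with N=2 (K = 0, 3): G = -7, -16, mean -11.5.
Difference = -17 − (-11.5) = -5.5.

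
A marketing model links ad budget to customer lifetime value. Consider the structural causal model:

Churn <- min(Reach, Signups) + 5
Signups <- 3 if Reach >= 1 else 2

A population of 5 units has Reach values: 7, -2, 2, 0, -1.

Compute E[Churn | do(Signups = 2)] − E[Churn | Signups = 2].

1.2

Under do(Signups=2), Signups's equation is replaced by Signups=2 for every unit. Per-unit Churn: 7, 3, 7, 5, 4. Mean = 5.2.
Observing Signups=2 restricts to units where Signups's equation naturally yields 2: Reach ∈ {-2, 0, -1}. In that subpopulation Churn = 3, 5, 4, mean 4.
Difference = 5.2 − 4 = 1.2.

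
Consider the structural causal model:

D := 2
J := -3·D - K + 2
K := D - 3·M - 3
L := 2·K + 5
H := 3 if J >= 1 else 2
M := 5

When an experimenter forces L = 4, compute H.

Under do(L=4), the mechanism L := 2·K + 5 is discarded; L is fixed at 4.
Since H is not a descendant of the intervened variable, it is unaffected.
K = D - 3·M - 3  [with D=2, M=5]  = -16
J = -3·D - K + 2  [with D=2, K=-16]  = 12
H = 3 if J >= 1 else 2  [with J=12]  = 3

3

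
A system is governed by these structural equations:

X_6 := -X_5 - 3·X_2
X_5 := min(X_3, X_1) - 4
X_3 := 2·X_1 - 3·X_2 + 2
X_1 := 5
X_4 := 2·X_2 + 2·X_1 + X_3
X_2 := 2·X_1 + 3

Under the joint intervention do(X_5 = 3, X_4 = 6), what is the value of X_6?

Setting X_5 = 3, X_4 = 6 by intervention discards those variables' equations.
X_2 = 2·X_1 + 3  [with X_1=5]  = 13
X_6 = -X_5 - 3·X_2  [with X_5=3, X_2=13]  = -42

-42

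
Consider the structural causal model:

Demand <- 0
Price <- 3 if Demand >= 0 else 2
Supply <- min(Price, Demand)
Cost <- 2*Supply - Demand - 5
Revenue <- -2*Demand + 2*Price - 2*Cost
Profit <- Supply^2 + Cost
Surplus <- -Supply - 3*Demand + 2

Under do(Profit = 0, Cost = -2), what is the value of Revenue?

10

Setting Profit = 0, Cost = -2 by intervention discards those variables' equations.
Price = 3 if Demand >= 0 else 2  [with Demand=0]  = 3
Revenue = -2*Demand + 2*Price - 2*Cost  [with Demand=0, Price=3, Cost=-2]  = 10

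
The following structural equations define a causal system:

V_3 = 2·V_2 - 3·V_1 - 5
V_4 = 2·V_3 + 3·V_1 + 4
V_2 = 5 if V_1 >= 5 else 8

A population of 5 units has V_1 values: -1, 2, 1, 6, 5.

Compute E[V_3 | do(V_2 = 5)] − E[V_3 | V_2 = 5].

Under do(V_2=5), V_2's equation is replaced by V_2=5 for every unit. Per-unit V_3: 8, -1, 2, -13, -10. Mean = -2.8.
Conditioning on V_2=5 selects the 2 unit(s) with V_1 ∈ {6, 5}. Their V_3 values: -13, -10. Mean = -11.5.
Difference = -2.8 − (-11.5) = 8.7.

8.7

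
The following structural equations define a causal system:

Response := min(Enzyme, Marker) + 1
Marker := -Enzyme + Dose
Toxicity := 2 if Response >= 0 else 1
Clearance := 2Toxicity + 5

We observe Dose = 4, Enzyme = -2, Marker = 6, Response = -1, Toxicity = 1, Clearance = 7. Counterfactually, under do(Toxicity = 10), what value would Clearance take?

The intervention breaks the incoming arrows to Toxicity: Toxicity := 2 if Response >= 0 else 1 no longer applies, and Toxicity = 10.
Clearance = 2Toxicity + 5  [with Toxicity=10]  = 25

25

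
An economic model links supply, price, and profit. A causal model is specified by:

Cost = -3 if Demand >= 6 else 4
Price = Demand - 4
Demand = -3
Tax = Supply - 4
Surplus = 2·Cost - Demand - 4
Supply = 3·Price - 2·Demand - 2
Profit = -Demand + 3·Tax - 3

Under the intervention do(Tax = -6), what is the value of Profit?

The intervention breaks the incoming arrows to Tax: Tax = Supply - 4 no longer applies, and Tax = -6.
Profit = -Demand + 3·Tax - 3  [with Demand=-3, Tax=-6]  = -18

-18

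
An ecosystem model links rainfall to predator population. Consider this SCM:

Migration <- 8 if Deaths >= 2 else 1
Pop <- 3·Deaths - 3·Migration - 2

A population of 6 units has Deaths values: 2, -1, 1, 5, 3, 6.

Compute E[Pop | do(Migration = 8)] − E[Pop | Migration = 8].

-4

Every unit gets Migration=8 under the intervention. Pop values become -20, -29, -23, -11, -17, -8; E[Pop|do(Migration=8)] = -18.
E[Pop|Migration=8] averages over only the 4 units with Migration=8 (Deaths = 2, 5, 3, 6): Pop = -20, -11, -17, -8, mean -14.
Difference = -18 − (-14) = -4.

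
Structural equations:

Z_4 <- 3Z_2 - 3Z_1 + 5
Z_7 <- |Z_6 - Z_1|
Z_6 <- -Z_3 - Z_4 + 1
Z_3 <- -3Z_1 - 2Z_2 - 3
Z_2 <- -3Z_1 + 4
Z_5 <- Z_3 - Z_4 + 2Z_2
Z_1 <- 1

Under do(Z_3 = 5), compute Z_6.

-9

The intervention breaks the incoming arrows to Z_3: Z_3 <- -3Z_1 - 2Z_2 - 3 no longer applies, and Z_3 = 5.
Z_2 = -3Z_1 + 4  [with Z_1=1]  = 1
Z_4 = 3Z_2 - 3Z_1 + 5  [with Z_2=1, Z_1=1]  = 5
Z_6 = -Z_3 - Z_4 + 1  [with Z_3=5, Z_4=5]  = -9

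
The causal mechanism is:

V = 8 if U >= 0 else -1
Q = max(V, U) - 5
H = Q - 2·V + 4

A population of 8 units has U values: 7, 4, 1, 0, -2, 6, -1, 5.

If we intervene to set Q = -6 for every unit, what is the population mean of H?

The intervention sets Q=-6 in all 8 units regardless of U. Recomputing H per unit gives -18, -18, -18, -18, 0, -18, 0, -18; average -13.5.

-13.5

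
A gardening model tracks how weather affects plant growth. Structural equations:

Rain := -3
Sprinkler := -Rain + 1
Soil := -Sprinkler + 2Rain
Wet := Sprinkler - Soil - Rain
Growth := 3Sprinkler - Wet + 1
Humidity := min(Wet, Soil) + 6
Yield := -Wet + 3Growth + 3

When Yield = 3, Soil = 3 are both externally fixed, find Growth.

Under do(Yield = 3, Soil = 3), each intervened variable's structural equation is replaced by its fixed value.
Sprinkler = -Rain + 1  [with Rain=-3]  = 4
Wet = Sprinkler - Soil - Rain  [with Sprinkler=4, Soil=3, Rain=-3]  = 4
Growth = 3Sprinkler - Wet + 1  [with Sprinkler=4, Wet=4]  = 9

9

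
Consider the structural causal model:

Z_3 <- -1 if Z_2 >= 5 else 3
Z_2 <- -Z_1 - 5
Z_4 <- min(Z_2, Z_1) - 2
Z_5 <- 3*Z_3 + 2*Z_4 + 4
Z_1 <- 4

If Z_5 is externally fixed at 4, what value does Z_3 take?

3

do(Z_5=4) replaces the equation Z_5 <- 3*Z_3 + 2*Z_4 + 4 with the constant Z_5 = 4.
Z_3 is not downstream of the intervention, so its value is determined by the original equations.
Z_2 = -Z_1 - 5  [with Z_1=4]  = -9
Z_3 = -1 if Z_2 >= 5 else 3  [with Z_2=-9]  = 3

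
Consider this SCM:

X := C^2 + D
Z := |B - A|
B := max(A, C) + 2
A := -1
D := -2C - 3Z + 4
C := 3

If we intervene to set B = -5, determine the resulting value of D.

-14

do(B=-5) replaces the equation B := max(A, C) + 2 with the constant B = -5.
Z = |B - A|  [with B=-5, A=-1]  = 4
D = -2C - 3Z + 4  [with C=3, Z=4]  = -14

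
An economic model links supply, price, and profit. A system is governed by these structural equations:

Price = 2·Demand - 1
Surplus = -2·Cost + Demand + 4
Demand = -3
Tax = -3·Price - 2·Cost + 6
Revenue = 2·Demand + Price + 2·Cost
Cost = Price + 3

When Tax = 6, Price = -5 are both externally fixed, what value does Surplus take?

The joint intervention fixes Tax = 6, Price = -5, removing each variable's own equation.
Cost = Price + 3  [with Price=-5]  = -2
Surplus = -2·Cost + Demand + 4  [with Cost=-2, Demand=-3]  = 5

5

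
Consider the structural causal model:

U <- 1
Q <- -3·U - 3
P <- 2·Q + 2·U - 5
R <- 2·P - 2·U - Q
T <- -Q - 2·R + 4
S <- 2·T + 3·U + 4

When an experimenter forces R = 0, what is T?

10

Intervening sets R = 0 and removes its equation (R <- 2·P - 2·U - Q).
Q = -3·U - 3  [with U=1]  = -6
T = -Q - 2·R + 4  [with Q=-6, R=0]  = 10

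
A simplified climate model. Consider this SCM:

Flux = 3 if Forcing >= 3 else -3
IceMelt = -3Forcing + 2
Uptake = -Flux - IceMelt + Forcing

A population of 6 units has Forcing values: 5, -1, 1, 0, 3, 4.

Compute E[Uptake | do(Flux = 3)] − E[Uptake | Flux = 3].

do(Flux=3) breaks Flux's dependence on Forcing. With Flux=3 fixed, Uptake across the units is 15, -9, -1, -5, 7, 11, mean 3.
Conditioning on Flux=3 selects the 3 unit(s) with Forcing ∈ {5, 3, 4}. Their Uptake values: 15, 7, 11. Mean = 11.
Difference = 3 − 11 = -8.

-8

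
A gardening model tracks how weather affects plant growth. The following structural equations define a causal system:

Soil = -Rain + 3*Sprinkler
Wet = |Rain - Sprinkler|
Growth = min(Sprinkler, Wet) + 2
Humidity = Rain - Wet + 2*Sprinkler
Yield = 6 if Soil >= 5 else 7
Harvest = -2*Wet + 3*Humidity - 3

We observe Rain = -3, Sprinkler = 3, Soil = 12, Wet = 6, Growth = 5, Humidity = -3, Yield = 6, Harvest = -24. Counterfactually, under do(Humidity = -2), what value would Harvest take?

-21

Intervening sets Humidity = -2 and removes its equation (Humidity = Rain - Wet + 2*Sprinkler).
Wet = |Rain - Sprinkler|  [with Rain=-3, Sprinkler=3]  = 6
Harvest = -2*Wet + 3*Humidity - 3  [with Wet=6, Humidity=-2]  = -21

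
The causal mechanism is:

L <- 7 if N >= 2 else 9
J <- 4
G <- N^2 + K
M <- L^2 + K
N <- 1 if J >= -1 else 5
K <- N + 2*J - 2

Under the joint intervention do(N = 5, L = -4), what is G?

The joint intervention fixes N = 5, L = -4, removing each variable's own equation.
K = N + 2*J - 2  [with N=5, J=4]  = 11
G = N^2 + K  [with N=5, K=11]  = 36

36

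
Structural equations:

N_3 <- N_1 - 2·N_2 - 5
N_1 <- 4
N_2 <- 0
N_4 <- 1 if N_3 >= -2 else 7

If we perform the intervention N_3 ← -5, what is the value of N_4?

The intervention breaks the incoming arrows to N_3: N_3 <- N_1 - 2·N_2 - 5 no longer applies, and N_3 = -5.
N_4 = 1 if N_3 >= -2 else 7  [with N_3=-5]  = 7

7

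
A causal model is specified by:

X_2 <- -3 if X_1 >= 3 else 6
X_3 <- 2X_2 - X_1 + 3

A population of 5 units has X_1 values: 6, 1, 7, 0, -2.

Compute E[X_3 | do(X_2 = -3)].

Under do(X_2=-3), X_2's equation is replaced by X_2=-3 for every unit. Per-unit X_3: -9, -4, -10, -3, -1. Mean = -5.4.

-5.4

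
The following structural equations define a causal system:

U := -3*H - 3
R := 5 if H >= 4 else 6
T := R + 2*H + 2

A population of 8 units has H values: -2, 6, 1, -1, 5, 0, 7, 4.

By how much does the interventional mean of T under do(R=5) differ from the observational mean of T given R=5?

-6

The intervention sets R=5 in all 8 units regardless of H. Recomputing T per unit gives 3, 19, 9, 5, 17, 7, 21, 15; average 12.
E[T|R=5] averages over only the 4 units with R=5 (H = 6, 5, 7, 4): T = 19, 17, 21, 15, mean 18.
Difference = 12 − 18 = -6.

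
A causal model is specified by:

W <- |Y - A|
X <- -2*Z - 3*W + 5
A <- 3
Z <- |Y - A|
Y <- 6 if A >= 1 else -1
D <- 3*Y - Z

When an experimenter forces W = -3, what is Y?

Under do(W=-3), the mechanism W <- |Y - A| is discarded; W is fixed at -3.
Since Y is not a descendant of the intervened variable, it is unaffected.
Y = 6 if A >= 1 else -1  [with A=3]  = 6

6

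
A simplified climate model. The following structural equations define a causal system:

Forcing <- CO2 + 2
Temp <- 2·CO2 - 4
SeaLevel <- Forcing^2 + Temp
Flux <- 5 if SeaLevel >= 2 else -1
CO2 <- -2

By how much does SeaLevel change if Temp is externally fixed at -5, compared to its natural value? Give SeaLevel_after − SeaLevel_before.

The intervention breaks the incoming arrows to Temp: Temp <- 2·CO2 - 4 no longer applies, and Temp = -5.
Forcing = CO2 + 2  [with CO2=-2]  = 0
SeaLevel = Forcing^2 + Temp  [with Forcing=0, Temp=-5]  = -5
Without intervention: Forcing = CO2 + 2  [with CO2=-2]  = 0; Temp = 2·CO2 - 4  [with CO2=-2]  = -8; SeaLevel = Forcing^2 + Temp  [with Forcing=0, Temp=-8]  = -8.
Change = -5 − (-8) = 3.

3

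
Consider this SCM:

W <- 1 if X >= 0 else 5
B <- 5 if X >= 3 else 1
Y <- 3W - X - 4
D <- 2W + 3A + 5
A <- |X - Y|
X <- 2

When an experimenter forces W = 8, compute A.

do(W=8) replaces the equation W <- 1 if X >= 0 else 5 with the constant W = 8.
Y = 3W - X - 4  [with W=8, X=2]  = 18
A = |X - Y|  [with X=2, Y=18]  = 16

16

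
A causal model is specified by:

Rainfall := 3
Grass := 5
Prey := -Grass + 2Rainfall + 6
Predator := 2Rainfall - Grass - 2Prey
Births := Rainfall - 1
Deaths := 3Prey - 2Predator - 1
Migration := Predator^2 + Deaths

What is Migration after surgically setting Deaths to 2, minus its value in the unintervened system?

-44

Intervening sets Deaths = 2 and removes its equation (Deaths := 3Prey - 2Predator - 1).
Prey = -Grass + 2Rainfall + 6  [with Grass=5, Rainfall=3]  = 7
Predator = 2Rainfall - Grass - 2Prey  [with Rainfall=3, Grass=5, Prey=7]  = -13
Migration = Predator^2 + Deaths  [with Predator=-13, Deaths=2]  = 171
Without intervention: Prey = -Grass + 2Rainfall + 6  [with Grass=5, Rainfall=3]  = 7; Predator = 2Rainfall - Grass - 2Prey  [with Rainfall=3, Grass=5, Prey=7]  = -13; Deaths = 3Prey - 2Predator - 1  [with Prey=7, Predator=-13]  = 46; Migration = Predator^2 + Deaths  [with Predator=-13, Deaths=46]  = 215.
Change = 171 − 215 = -44.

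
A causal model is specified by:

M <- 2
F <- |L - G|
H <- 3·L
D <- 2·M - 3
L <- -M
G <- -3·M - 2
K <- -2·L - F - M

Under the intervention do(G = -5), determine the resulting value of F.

Under do(G=-5), the mechanism G <- -3·M - 2 is discarded; G is fixed at -5.
L = -M  [with M=2]  = -2
F = |L - G|  [with L=-2, G=-5]  = 3

3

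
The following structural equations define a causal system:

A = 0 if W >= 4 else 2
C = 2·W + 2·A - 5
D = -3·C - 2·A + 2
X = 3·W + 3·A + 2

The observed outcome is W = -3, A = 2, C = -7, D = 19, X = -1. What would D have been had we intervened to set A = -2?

Under do(A=-2), the mechanism A = 0 if W >= 4 else 2 is discarded; A is fixed at -2.
C = 2·W + 2·A - 5  [with W=-3, A=-2]  = -15
D = -3·C - 2·A + 2  [with C=-15, A=-2]  = 51

51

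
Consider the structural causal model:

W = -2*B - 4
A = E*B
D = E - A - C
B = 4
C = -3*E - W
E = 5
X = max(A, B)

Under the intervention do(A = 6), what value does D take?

2

The intervention breaks the incoming arrows to A: A = E*B no longer applies, and A = 6.
W = -2*B - 4  [with B=4]  = -12
C = -3*E - W  [with E=5, W=-12]  = -3
D = E - A - C  [with E=5, A=6, C=-3]  = 2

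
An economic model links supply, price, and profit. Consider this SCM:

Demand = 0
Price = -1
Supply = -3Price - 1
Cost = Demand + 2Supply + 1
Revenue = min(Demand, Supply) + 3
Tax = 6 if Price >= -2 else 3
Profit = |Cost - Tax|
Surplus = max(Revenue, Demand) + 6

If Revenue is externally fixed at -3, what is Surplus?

do(Revenue=-3) replaces the equation Revenue = min(Demand, Supply) + 3 with the constant Revenue = -3.
Surplus = max(Revenue, Demand) + 6  [with Revenue=-3, Demand=0]  = 6

6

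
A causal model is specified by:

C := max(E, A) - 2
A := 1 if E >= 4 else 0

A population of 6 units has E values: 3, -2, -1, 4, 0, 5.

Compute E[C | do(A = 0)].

0

Every unit gets A=0 under the intervention. C values become 1, -2, -2, 2, -2, 3; E[C|do(A=0)] = 0.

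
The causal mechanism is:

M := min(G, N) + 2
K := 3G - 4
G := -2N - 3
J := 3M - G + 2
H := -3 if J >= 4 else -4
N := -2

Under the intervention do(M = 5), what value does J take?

16

The intervention breaks the incoming arrows to M: M := min(G, N) + 2 no longer applies, and M = 5.
G = -2N - 3  [with N=-2]  = 1
J = 3M - G + 2  [with M=5, G=1]  = 16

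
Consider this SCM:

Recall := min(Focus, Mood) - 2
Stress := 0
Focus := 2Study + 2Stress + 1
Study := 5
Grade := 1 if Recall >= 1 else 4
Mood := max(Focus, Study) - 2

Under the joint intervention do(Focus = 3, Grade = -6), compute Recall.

The joint intervention fixes Focus = 3, Grade = -6, removing each variable's own equation.
Mood = max(Focus, Study) - 2  [with Focus=3, Study=5]  = 3
Recall = min(Focus, Mood) - 2  [with Focus=3, Mood=3]  = 1

1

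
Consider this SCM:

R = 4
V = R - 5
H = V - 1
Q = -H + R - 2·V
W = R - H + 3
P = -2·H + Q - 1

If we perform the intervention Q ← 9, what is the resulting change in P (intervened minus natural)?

Under do(Q=9), the mechanism Q = -H + R - 2·V is discarded; Q is fixed at 9.
V = R - 5  [with R=4]  = -1
H = V - 1  [with V=-1]  = -2
P = -2·H + Q - 1  [with H=-2, Q=9]  = 12
Without intervention: V = R - 5  [with R=4]  = -1; H = V - 1  [with V=-1]  = -2; Q = -H + R - 2·V  [with H=-2, R=4, V=-1]  = 8; P = -2·H + Q - 1  [with H=-2, Q=8]  = 11.
Change = 12 − 11 = 1.

1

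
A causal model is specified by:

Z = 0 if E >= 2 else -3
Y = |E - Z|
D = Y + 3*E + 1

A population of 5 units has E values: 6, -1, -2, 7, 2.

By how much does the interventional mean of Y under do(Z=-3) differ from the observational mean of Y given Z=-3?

Under do(Z=-3), Z's equation is replaced by Z=-3 for every unit. Per-unit Y: 9, 2, 1, 10, 5. Mean = 5.4.
Conditioning on Z=-3 selects the 2 unit(s) with E ∈ {-1, -2}. Their Y values: 2, 1. Mean = 1.5.
Difference = 5.4 − 1.5 = 3.9.

3.9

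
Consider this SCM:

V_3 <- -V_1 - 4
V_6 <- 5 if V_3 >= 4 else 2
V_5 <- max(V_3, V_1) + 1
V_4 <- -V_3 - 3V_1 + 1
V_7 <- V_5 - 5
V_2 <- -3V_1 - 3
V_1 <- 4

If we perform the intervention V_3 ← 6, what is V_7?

2

The intervention breaks the incoming arrows to V_3: V_3 <- -V_1 - 4 no longer applies, and V_3 = 6.
V_5 = max(V_3, V_1) + 1  [with V_3=6, V_1=4]  = 7
V_7 = V_5 - 5  [with V_5=7]  = 2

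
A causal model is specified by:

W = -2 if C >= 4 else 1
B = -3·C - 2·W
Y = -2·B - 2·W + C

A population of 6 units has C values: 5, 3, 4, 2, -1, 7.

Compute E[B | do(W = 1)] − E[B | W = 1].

-6

do(W=1) breaks W's dependence on C. With W=1 fixed, B across the units is -17, -11, -14, -8, 1, -23, mean -12.
E[B|W=1] averages over only the 3 units with W=1 (C = 3, 2, -1): B = -11, -8, 1, mean -6.
Difference = -12 − (-6) = -6.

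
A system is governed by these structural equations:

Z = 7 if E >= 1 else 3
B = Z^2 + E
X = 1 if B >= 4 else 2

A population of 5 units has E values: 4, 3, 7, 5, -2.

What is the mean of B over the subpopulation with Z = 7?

53.75

Observing Z=7 restricts to units where Z's equation naturally yields 7: E ∈ {4, 3, 7, 5}. In that subpopulation B = 53, 52, 56, 54, mean 53.75.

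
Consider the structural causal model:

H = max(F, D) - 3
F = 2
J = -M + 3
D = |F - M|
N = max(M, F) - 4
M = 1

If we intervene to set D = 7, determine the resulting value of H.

4

The intervention breaks the incoming arrows to D: D = |F - M| no longer applies, and D = 7.
H = max(F, D) - 3  [with F=2, D=7]  = 4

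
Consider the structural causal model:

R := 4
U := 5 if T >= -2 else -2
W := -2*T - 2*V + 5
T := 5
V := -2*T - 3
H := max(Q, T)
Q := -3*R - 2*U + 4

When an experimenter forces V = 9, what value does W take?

-23

The intervention breaks the incoming arrows to V: V := -2*T - 3 no longer applies, and V = 9.
W = -2*T - 2*V + 5  [with T=5, V=9]  = -23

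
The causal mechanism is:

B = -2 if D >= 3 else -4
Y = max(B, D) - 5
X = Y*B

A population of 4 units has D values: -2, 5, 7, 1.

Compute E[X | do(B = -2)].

4.5

do(B=-2) breaks B's dependence on D. With B=-2 fixed, X across the units is 14, 0, -4, 8, mean 4.5.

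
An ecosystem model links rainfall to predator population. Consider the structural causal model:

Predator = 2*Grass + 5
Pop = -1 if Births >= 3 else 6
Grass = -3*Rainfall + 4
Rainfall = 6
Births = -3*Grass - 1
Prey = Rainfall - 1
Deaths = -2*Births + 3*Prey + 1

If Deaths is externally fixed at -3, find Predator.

-23

do(Deaths=-3) replaces the equation Deaths = -2*Births + 3*Prey + 1 with the constant Deaths = -3.
No directed path runs from Deaths to Predator, so Predator keeps its natural value.
Grass = -3*Rainfall + 4  [with Rainfall=6]  = -14
Predator = 2*Grass + 5  [with Grass=-14]  = -23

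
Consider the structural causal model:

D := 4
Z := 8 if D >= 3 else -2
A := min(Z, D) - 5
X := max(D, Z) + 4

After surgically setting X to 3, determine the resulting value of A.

-1

Under do(X=3), the mechanism X := max(D, Z) + 4 is discarded; X is fixed at 3.
Since A is not a descendant of the intervened variable, it is unaffected.
Z = 8 if D >= 3 else -2  [with D=4]  = 8
A = min(Z, D) - 5  [with Z=8, D=4]  = -1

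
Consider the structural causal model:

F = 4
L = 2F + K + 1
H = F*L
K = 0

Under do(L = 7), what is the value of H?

28

The intervention breaks the incoming arrows to L: L = 2F + K + 1 no longer applies, and L = 7.
H = F*L  [with F=4, L=7]  = 28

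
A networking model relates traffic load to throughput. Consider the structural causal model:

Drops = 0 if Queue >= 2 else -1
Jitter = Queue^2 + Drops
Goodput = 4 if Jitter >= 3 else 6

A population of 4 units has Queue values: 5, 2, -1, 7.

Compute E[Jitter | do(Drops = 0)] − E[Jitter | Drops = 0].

The intervention sets Drops=0 in all 4 units regardless of Queue. Recomputing Jitter per unit gives 25, 4, 1, 49; average 19.75.
Conditioning on Drops=0 selects the 3 unit(s) with Queue ∈ {5, 2, 7}. Their Jitter values: 25, 4, 49. Mean = 26.
Difference = 19.75 − 26 = -6.25.

-6.25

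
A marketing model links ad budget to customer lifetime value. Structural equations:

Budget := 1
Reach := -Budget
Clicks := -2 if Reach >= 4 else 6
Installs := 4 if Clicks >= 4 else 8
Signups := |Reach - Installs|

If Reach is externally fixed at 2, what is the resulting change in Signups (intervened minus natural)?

do(Reach=2) replaces the equation Reach := -Budget with the constant Reach = 2.
Clicks = -2 if Reach >= 4 else 6  [with Reach=2]  = 6
Installs = 4 if Clicks >= 4 else 8  [with Clicks=6]  = 4
Signups = |Reach - Installs|  [with Reach=2, Installs=4]  = 2
Without intervention: Reach = -Budget  [with Budget=1]  = -1; Clicks = -2 if Reach >= 4 else 6  [with Reach=-1]  = 6; Installs = 4 if Clicks >= 4 else 8  [with Clicks=6]  = 4; Signups = |Reach - Installs|  [with Reach=-1, Installs=4]  = 5.
Change = 2 − 5 = -3.

-3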